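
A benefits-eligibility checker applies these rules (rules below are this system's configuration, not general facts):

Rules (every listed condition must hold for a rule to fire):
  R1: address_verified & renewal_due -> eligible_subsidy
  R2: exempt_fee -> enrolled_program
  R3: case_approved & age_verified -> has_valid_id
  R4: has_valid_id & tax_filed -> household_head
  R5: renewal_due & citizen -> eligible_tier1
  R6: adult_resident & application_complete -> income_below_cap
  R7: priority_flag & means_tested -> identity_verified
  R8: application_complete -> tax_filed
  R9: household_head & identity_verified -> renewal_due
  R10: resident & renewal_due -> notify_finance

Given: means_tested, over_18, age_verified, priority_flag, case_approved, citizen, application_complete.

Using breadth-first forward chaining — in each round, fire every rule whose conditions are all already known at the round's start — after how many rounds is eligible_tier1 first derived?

Round 1 fires R3, R7, R8, giving has_valid_id, identity_verified, tax_filed.
Round 2 fires R4, giving household_head.
Round 3 fires R9, giving renewal_due.
Round 4 fires R5, giving eligible_tier1.
eligible_tier1 first appears in round 4.

4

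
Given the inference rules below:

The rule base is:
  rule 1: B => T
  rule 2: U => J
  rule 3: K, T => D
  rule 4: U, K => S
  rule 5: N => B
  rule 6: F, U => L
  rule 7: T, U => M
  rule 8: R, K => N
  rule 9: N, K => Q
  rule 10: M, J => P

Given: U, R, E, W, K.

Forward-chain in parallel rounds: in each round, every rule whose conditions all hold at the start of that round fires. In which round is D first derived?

[1] rule 2 [U => J]; rule 4 [U, K => S]; rule 8 [R, K => N]. ⇒ new: J, S, N.
[2] rule 5 [N => B]; rule 9 [N, K => Q]. ⇒ new: B, Q.
[3] rule 1 [B => T]. ⇒ new: T.
[4] rule 3 [K, T => D]; rule 7 [T, U => M]. ⇒ new: D, M.
D first appears in round 4.

4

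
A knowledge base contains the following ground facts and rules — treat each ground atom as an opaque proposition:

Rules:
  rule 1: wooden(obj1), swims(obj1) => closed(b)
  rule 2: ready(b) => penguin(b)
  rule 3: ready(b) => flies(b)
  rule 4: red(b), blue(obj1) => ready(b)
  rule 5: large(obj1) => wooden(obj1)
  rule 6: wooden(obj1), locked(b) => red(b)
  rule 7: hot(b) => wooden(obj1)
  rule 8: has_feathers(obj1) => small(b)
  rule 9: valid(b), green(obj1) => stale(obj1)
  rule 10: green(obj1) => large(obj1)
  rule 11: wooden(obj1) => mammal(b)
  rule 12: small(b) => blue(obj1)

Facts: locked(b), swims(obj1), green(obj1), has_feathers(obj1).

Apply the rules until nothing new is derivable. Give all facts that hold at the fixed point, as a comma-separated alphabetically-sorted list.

blue(obj1), closed(b), flies(b), green(obj1), has_feathers(obj1), large(obj1), locked(b), mammal(b), penguin(b), ready(b), red(b), small(b), swims(obj1), wooden(obj1)

Round 1: rule 8 [has_feathers(obj1) => small(b)]; rule 10 [green(obj1) => large(obj1)]. New: small(b), large(obj1).
Round 2: rule 5 [large(obj1) => wooden(obj1)]; rule 12 [small(b) => blue(obj1)]. New: wooden(obj1), blue(obj1).
Round 3: rule 1 [wooden(obj1), swims(obj1) => closed(b)]; rule 6 [wooden(obj1), locked(b) => red(b)]; rule 11 [wooden(obj1) => mammal(b)]. New: closed(b), red(b), mammal(b).
Round 4: rule 4 [red(b), blue(obj1) => ready(b)]. New: ready(b).
Round 5: rule 2 [ready(b) => penguin(b)]; rule 3 [ready(b) => flies(b)]. New: penguin(b), flies(b).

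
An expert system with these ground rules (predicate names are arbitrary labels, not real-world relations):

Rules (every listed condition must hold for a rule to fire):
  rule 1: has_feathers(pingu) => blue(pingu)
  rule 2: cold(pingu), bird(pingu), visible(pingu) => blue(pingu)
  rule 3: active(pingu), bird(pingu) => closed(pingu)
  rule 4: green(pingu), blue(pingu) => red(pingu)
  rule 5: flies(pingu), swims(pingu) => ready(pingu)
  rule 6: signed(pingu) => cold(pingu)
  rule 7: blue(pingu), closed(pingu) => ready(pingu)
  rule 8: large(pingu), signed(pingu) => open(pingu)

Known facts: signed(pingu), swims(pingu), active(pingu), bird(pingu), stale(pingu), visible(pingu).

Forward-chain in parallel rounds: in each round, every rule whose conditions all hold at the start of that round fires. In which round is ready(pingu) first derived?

3

Round 1 — rule 3, rule 6, derive closed(pingu), cold(pingu).
Round 2 — rule 2, derive blue(pingu).
Round 3 — rule 7, derive ready(pingu).
ready(pingu) first appears in round 3.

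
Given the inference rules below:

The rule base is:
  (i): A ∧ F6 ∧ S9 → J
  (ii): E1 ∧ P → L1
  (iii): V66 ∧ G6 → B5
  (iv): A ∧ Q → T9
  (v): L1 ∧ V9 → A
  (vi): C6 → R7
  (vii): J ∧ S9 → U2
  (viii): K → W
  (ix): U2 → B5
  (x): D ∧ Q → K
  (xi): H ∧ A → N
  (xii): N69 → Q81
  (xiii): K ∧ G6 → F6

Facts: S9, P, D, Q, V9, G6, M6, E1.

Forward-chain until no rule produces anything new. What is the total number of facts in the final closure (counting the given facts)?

17

[1] (ii) [E1 ∧ P → L1]; (x) [D ∧ Q → K]. ⇒ new: L1, K.
[2] (v) [L1 ∧ V9 → A]; (viii) [K → W]; (xiii) [K ∧ G6 → F6]. ⇒ new: A, W, F6.
[3] (i) [A ∧ F6 ∧ S9 → J]; (iv) [A ∧ Q → T9]. ⇒ new: J, T9.
[4] (vii) [J ∧ S9 → U2]. ⇒ new: U2.
[5] (ix) [U2 → B5]. ⇒ new: B5.
Closure: {A, B5, D, E1, F6, G6, J, K, L1, M6, P, Q, S9, T9, U2, V9, W} — 17 facts.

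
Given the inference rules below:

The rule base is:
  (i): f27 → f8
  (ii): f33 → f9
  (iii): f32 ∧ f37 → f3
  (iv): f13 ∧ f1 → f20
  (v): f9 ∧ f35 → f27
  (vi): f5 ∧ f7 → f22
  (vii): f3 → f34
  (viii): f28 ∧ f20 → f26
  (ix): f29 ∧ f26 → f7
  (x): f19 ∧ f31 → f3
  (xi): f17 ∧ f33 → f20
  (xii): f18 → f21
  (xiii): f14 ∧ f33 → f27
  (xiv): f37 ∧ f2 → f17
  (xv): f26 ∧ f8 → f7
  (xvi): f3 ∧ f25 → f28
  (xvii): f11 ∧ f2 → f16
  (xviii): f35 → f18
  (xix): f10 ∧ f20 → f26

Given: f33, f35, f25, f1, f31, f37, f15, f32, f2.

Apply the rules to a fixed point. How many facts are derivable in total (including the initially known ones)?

21

[1] (ii) [f33 → f9]; (iii) [f32 ∧ f37 → f3]; (xiv) [f37 ∧ f2 → f17]; (xviii) [f35 → f18]. ⇒ new: f9, f3, f17, f18.
[2] (v) [f9 ∧ f35 → f27]; (vii) [f3 → f34]; (xi) [f17 ∧ f33 → f20]; (xii) [f18 → f21]; (xvi) [f3 ∧ f25 → f28]. ⇒ new: f27, f34, f20, f21, f28.
[3] (i) [f27 → f8]; (viii) [f28 ∧ f20 → f26]. ⇒ new: f8, f26.
[4] (xv) [f26 ∧ f8 → f7]. ⇒ new: f7.
Closure: {f1, f15, f17, f18, f2, f20, f21, f25, f26, f27, f28, f3, f31, f32, f33, f34, f35, f37, f7, f8, f9} — 21 facts.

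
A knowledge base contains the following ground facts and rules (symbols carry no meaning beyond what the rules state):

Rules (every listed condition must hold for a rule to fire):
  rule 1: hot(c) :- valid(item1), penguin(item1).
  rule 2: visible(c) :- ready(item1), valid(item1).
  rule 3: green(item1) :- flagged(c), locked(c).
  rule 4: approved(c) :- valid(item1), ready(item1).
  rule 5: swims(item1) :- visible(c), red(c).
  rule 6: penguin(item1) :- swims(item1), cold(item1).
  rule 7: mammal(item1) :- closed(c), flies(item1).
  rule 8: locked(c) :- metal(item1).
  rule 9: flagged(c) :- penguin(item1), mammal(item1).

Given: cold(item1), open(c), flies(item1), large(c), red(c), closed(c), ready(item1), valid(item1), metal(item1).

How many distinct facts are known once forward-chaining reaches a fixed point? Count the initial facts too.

Round 1: rule 2 [visible(c) :- ready(item1), valid(item1).]; rule 4 [approved(c) :- valid(item1), ready(item1).]; rule 7 [mammal(item1) :- closed(c), flies(item1).]; rule 8 [locked(c) :- metal(item1).]. Adds visible(c), approved(c), mammal(item1), locked(c).
Round 2: rule 5 [swims(item1) :- visible(c), red(c).]. Adds swims(item1).
Round 3: rule 6 [penguin(item1) :- swims(item1), cold(item1).]. Adds penguin(item1).
Round 4: rule 1 [hot(c) :- valid(item1), penguin(item1).]; rule 9 [flagged(c) :- penguin(item1), mammal(item1).]. Adds hot(c), flagged(c).
Round 5: rule 3 [green(item1) :- flagged(c), locked(c).]. Adds green(item1).
Closure: {approved(c), closed(c), cold(item1), flagged(c), flies(item1), green(item1), hot(c), large(c), locked(c), mammal(item1), metal(item1), open(c), penguin(item1), ready(item1), red(c), swims(item1), valid(item1), visible(c)} — 18 facts.

18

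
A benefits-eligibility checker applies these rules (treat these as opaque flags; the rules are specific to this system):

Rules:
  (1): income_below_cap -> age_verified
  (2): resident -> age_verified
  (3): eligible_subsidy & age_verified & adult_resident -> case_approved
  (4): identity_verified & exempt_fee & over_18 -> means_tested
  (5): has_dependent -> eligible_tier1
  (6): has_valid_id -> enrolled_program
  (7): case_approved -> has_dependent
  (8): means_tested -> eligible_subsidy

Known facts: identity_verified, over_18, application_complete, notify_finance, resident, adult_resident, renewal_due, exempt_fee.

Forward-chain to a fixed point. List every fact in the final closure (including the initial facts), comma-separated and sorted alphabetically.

adult_resident, age_verified, application_complete, case_approved, eligible_subsidy, eligible_tier1, exempt_fee, has_dependent, identity_verified, means_tested, notify_finance, over_18, renewal_due, resident

Round 1: (2) [resident -> age_verified]; (4) [identity_verified & exempt_fee & over_18 -> means_tested]. New: age_verified, means_tested.
Round 2: (8) [means_tested -> eligible_subsidy]. New: eligible_subsidy.
Round 3: (3) [eligible_subsidy & age_verified & adult_resident -> case_approved]. New: case_approved.
Round 4: (7) [case_approved -> has_dependent]. New: has_dependent.
Round 5: (5) [has_dependent -> eligible_tier1]. New: eligible_tier1.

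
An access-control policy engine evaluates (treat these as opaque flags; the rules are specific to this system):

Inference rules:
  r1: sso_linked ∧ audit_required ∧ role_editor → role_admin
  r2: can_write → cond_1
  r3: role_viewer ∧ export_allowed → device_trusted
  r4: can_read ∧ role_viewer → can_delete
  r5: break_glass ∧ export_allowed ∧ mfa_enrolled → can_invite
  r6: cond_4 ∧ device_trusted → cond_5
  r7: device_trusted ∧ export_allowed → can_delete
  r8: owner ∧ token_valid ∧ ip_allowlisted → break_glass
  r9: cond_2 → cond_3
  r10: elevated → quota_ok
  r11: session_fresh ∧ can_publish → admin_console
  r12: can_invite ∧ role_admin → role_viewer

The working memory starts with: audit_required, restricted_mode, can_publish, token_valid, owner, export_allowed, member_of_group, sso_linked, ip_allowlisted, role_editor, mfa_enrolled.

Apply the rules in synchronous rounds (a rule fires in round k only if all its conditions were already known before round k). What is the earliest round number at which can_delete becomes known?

[1] r1 [sso_linked ∧ audit_required ∧ role_editor → role_admin]; r8 [owner ∧ token_valid ∧ ip_allowlisted → break_glass]. ⇒ new: role_admin, break_glass.
[2] r5 [break_glass ∧ export_allowed ∧ mfa_enrolled → can_invite]. ⇒ new: can_invite.
[3] r12 [can_invite ∧ role_admin → role_viewer]. ⇒ new: role_viewer.
[4] r3 [role_viewer ∧ export_allowed → device_trusted]. ⇒ new: device_trusted.
[5] r7 [device_trusted ∧ export_allowed → can_delete]. ⇒ new: can_delete.
can_delete first appears in round 5.

5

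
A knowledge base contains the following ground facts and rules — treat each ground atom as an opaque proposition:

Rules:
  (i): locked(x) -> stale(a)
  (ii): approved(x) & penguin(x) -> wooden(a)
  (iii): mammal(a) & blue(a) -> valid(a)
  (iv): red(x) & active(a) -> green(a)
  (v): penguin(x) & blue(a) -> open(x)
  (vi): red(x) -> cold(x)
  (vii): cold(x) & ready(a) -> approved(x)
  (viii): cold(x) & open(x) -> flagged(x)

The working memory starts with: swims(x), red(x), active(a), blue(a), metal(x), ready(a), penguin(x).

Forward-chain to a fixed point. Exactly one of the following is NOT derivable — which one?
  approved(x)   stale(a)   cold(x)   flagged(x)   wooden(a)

Round 1: (iv) [red(x) & active(a) -> green(a)]; (v) [penguin(x) & blue(a) -> open(x)]; (vi) [red(x) -> cold(x)]. New: green(a), open(x), cold(x).
Round 2: (vii) [cold(x) & ready(a) -> approved(x)]; (viii) [cold(x) & open(x) -> flagged(x)]. New: approved(x), flagged(x).
Round 3: (ii) [approved(x) & penguin(x) -> wooden(a)]. New: wooden(a).
Derived: approved(x) (round 2), wooden(a) (round 3), flagged(x) (round 2), cold(x) (round 1). stale(a) never appears in any round.

stale(a)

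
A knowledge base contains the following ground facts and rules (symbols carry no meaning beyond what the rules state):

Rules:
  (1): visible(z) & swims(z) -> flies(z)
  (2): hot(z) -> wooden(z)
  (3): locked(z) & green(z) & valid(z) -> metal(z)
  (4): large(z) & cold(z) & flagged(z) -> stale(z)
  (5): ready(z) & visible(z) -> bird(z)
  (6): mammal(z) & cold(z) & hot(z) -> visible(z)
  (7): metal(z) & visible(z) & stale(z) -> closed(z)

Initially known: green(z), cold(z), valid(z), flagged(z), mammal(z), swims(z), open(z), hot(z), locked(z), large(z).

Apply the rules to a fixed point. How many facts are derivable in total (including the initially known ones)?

Round 1 — (2), (3), (4), (6), derive wooden(z), metal(z), stale(z), visible(z).
Round 2 — (1), (7), derive flies(z), closed(z).
Closure: {closed(z), cold(z), flagged(z), flies(z), green(z), hot(z), large(z), locked(z), mammal(z), metal(z), open(z), stale(z), swims(z), valid(z), visible(z), wooden(z)} — 16 facts.

16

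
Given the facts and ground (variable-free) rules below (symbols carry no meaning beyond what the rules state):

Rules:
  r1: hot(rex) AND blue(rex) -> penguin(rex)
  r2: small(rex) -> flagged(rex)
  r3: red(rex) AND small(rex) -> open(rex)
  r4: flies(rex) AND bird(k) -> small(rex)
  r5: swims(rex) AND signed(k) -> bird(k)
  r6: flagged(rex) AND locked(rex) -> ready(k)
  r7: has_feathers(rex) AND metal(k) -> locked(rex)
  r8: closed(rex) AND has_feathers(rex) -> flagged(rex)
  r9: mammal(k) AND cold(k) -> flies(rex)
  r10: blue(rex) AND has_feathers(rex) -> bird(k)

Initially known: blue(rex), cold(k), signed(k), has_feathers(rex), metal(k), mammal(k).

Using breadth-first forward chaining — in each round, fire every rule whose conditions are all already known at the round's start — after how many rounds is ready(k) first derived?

Round 1 fires r7, r9, r10, giving locked(rex), flies(rex), bird(k).
Round 2 fires r4, giving small(rex).
Round 3 fires r2, giving flagged(rex).
Round 4 fires r6, giving ready(k).
ready(k) first appears in round 4.

4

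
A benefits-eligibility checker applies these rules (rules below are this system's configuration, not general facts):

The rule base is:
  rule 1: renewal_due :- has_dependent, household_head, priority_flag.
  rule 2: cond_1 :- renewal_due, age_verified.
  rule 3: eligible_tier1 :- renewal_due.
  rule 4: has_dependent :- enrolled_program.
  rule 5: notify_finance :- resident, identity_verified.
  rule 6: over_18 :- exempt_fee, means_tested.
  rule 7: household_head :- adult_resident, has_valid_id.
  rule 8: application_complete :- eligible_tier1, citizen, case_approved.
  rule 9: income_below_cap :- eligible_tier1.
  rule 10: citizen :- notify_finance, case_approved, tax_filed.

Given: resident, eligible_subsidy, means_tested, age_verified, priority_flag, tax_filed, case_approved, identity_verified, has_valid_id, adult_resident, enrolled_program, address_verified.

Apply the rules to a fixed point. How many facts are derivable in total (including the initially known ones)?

21

Round 1 — rule 4, rule 5, rule 7, derive has_dependent, notify_finance, household_head.
Round 2 — rule 1, rule 10, derive renewal_due, citizen.
Round 3 — rule 2, rule 3, derive cond_1, eligible_tier1.
Round 4 — rule 8, rule 9, derive application_complete, income_below_cap.
Closure: {address_verified, adult_resident, age_verified, application_complete, case_approved, citizen, cond_1, eligible_subsidy, eligible_tier1, enrolled_program, has_dependent, has_valid_id, household_head, identity_verified, income_below_cap, means_tested, notify_finance, priority_flag, renewal_due, resident, tax_filed} — 21 facts.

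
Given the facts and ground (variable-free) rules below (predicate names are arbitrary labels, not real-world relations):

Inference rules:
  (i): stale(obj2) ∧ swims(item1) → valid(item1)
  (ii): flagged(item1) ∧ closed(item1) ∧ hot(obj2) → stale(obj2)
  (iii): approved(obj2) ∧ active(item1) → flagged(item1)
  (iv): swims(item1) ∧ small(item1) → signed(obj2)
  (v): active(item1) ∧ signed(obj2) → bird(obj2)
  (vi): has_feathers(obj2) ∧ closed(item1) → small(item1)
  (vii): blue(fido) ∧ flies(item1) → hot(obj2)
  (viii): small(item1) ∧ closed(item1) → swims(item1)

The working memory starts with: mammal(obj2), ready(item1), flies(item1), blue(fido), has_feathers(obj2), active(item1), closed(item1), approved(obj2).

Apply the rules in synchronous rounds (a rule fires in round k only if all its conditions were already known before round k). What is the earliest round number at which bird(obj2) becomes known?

Round 1: (iii) [approved(obj2) ∧ active(item1) → flagged(item1)]; (vi) [has_feathers(obj2) ∧ closed(item1) → small(item1)]; (vii) [blue(fido) ∧ flies(item1) → hot(obj2)]. New: flagged(item1), small(item1), hot(obj2).
Round 2: (ii) [flagged(item1) ∧ closed(item1) ∧ hot(obj2) → stale(obj2)]; (viii) [small(item1) ∧ closed(item1) → swims(item1)]. New: stale(obj2), swims(item1).
Round 3: (i) [stale(obj2) ∧ swims(item1) → valid(item1)]; (iv) [swims(item1) ∧ small(item1) → signed(obj2)]. New: valid(item1), signed(obj2).
Round 4: (v) [active(item1) ∧ signed(obj2) → bird(obj2)]. New: bird(obj2).
bird(obj2) first appears in round 4.

4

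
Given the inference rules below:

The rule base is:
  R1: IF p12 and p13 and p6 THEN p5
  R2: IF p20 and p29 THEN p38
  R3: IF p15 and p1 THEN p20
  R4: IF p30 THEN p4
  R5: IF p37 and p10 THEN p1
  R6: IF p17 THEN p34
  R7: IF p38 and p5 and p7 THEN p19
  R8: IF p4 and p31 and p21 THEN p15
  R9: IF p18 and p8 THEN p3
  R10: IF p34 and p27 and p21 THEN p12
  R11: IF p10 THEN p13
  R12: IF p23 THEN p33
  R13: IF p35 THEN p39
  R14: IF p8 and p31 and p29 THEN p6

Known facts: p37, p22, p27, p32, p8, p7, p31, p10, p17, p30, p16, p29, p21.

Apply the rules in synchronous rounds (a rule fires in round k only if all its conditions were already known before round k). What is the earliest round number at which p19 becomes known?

Round 1 fires R4, R5, R6, R11, R14, giving p4, p1, p34, p13, p6.
Round 2 fires R8, R10, giving p15, p12.
Round 3 fires R1, R3, giving p5, p20.
Round 4 fires R2, giving p38.
Round 5 fires R7, giving p19.
p19 first appears in round 5.

5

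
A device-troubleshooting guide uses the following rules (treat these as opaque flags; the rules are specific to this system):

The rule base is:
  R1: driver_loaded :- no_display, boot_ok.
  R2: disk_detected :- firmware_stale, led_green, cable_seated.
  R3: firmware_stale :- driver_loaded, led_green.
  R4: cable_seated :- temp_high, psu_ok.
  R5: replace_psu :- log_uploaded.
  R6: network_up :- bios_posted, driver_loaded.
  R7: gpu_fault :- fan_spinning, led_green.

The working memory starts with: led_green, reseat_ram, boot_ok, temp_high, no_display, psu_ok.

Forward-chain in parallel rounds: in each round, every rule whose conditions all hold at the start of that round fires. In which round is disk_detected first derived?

3

[1] R1 [driver_loaded :- no_display, boot_ok.]; R4 [cable_seated :- temp_high, psu_ok.]. ⇒ new: driver_loaded, cable_seated.
[2] R3 [firmware_stale :- driver_loaded, led_green.]. ⇒ new: firmware_stale.
[3] R2 [disk_detected :- firmware_stale, led_green, cable_seated.]. ⇒ new: disk_detected.
disk_detected first appears in round 3.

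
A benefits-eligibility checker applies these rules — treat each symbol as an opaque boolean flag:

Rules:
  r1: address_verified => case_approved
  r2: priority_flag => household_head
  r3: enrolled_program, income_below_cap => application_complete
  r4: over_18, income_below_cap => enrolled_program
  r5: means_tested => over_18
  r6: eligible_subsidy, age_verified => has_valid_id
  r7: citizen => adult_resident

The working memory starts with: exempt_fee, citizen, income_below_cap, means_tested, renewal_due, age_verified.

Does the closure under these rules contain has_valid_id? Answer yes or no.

Round 1: r5 [means_tested => over_18]; r7 [citizen => adult_resident]. New: over_18, adult_resident.
Round 2: r4 [over_18, income_below_cap => enrolled_program]. New: enrolled_program.
Round 3: r3 [enrolled_program, income_below_cap => application_complete]. New: application_complete.
Fixed point reached. has_valid_id is concluded only by r6; r6 needs eligible_subsidy (never derived).

no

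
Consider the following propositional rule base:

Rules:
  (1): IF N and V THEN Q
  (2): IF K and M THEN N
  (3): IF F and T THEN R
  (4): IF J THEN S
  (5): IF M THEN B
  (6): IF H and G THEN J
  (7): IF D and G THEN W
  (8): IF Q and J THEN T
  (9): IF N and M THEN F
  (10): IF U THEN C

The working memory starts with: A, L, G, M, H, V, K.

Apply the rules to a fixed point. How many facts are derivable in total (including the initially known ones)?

15

Round 1: (2) [IF K and M THEN N]; (5) [IF M THEN B]; (6) [IF H and G THEN J]. Adds N, B, J.
Round 2: (1) [IF N and V THEN Q]; (4) [IF J THEN S]; (9) [IF N and M THEN F]. Adds Q, S, F.
Round 3: (8) [IF Q and J THEN T]. Adds T.
Round 4: (3) [IF F and T THEN R]. Adds R.
Closure: {A, B, F, G, H, J, K, L, M, N, Q, R, S, T, V} — 15 facts.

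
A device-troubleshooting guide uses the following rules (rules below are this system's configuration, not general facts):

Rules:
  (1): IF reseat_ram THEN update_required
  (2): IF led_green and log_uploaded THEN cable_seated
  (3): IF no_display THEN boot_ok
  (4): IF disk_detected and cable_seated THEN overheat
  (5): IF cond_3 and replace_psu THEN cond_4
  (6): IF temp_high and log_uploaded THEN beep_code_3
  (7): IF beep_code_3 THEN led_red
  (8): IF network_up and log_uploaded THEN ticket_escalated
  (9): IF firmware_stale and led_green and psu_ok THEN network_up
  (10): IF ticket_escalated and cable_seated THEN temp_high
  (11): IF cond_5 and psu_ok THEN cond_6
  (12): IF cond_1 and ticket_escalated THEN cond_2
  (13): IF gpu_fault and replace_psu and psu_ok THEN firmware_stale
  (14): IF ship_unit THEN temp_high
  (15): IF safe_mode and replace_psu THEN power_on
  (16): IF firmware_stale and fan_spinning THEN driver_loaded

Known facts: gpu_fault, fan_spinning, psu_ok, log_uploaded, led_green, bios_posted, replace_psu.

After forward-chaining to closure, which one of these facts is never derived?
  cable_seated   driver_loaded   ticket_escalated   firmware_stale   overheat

overheat

[1] (2) [IF led_green and log_uploaded THEN cable_seated]; (13) [IF gpu_fault and replace_psu and psu_ok THEN firmware_stale]. ⇒ new: cable_seated, firmware_stale.
[2] (9) [IF firmware_stale and led_green and psu_ok THEN network_up]; (16) [IF firmware_stale and fan_spinning THEN driver_loaded]. ⇒ new: network_up, driver_loaded.
[3] (8) [IF network_up and log_uploaded THEN ticket_escalated]. ⇒ new: ticket_escalated.
[4] (10) [IF ticket_escalated and cable_seated THEN temp_high]. ⇒ new: temp_high.
[5] (6) [IF temp_high and log_uploaded THEN beep_code_3]. ⇒ new: beep_code_3.
[6] (7) [IF beep_code_3 THEN led_red]. ⇒ new: led_red.
Derived: cable_seated (round 1), ticket_escalated (round 3), driver_loaded (round 2), firmware_stale (round 1). overheat never appears in any round.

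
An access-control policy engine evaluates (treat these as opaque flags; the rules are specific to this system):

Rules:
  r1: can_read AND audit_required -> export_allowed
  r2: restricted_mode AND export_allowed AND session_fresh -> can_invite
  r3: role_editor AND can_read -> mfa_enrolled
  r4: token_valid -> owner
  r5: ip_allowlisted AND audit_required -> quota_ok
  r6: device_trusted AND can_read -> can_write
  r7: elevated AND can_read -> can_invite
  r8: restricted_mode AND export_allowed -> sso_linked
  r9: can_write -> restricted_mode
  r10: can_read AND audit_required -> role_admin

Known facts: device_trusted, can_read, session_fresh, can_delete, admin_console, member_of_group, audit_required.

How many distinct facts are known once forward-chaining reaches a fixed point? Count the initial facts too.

13

Round 1 — r1, r6, r10, derive export_allowed, can_write, role_admin.
Round 2 — r9, derive restricted_mode.
Round 3 — r2, r8, derive can_invite, sso_linked.
Closure: {admin_console, audit_required, can_delete, can_invite, can_read, can_write, device_trusted, export_allowed, member_of_group, restricted_mode, role_admin, session_fresh, sso_linked} — 13 facts.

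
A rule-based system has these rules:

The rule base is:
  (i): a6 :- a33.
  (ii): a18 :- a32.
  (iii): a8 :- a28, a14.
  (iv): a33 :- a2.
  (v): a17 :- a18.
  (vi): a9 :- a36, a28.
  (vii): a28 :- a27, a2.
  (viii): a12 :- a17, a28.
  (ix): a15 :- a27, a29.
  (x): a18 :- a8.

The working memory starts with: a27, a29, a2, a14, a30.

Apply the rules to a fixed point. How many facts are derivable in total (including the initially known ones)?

Round 1 fires (iv), (vii), (ix), giving a33, a28, a15.
Round 2 fires (i), (iii), giving a6, a8.
Round 3 fires (x), giving a18.
Round 4 fires (v), giving a17.
Round 5 fires (viii), giving a12.
Closure: {a12, a14, a15, a17, a18, a2, a27, a28, a29, a30, a33, a6, a8} — 13 facts.

13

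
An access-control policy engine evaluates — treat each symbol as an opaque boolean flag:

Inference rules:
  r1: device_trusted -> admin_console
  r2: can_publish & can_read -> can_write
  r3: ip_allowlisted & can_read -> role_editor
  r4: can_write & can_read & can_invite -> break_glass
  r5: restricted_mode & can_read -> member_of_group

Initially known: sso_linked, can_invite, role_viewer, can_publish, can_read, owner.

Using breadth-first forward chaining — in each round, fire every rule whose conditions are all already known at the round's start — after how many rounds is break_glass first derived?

Round 1 — r2, derive can_write.
Round 2 — r4, derive break_glass.
break_glass first appears in round 2.

2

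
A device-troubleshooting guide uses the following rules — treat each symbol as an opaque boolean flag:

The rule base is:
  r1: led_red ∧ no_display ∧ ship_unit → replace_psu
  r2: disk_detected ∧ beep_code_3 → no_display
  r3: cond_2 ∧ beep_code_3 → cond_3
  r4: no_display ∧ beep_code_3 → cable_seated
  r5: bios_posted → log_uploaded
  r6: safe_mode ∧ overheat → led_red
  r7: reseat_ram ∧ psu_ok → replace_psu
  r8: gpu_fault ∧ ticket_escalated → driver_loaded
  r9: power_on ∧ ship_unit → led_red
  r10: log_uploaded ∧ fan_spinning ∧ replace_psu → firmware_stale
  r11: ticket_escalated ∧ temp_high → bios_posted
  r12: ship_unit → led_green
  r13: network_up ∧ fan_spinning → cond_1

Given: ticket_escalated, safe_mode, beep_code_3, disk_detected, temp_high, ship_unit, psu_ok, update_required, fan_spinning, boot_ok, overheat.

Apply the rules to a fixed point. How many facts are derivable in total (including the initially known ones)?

Round 1 fires r2, r6, r11, r12, giving no_display, led_red, bios_posted, led_green.
Round 2 fires r1, r4, r5, giving replace_psu, cable_seated, log_uploaded.
Round 3 fires r10, giving firmware_stale.
Closure: {beep_code_3, bios_posted, boot_ok, cable_seated, disk_detected, fan_spinning, firmware_stale, led_green, led_red, log_uploaded, no_display, overheat, psu_ok, replace_psu, safe_mode, ship_unit, temp_high, ticket_escalated, update_required} — 19 facts.

19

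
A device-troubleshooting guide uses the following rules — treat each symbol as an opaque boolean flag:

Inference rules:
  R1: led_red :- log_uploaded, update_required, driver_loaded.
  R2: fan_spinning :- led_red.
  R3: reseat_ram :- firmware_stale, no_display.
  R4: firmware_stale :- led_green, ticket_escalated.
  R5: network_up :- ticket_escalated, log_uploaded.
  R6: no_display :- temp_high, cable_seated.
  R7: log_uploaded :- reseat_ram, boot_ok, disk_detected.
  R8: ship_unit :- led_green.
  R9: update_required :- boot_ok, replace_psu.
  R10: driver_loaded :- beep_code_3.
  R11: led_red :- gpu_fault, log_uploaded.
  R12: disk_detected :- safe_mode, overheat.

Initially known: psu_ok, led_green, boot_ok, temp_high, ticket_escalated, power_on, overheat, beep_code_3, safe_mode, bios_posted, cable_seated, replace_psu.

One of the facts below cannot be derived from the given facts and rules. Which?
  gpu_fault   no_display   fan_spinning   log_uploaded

[1] R4 [firmware_stale :- led_green, ticket_escalated.]; R6 [no_display :- temp_high, cable_seated.]; R8 [ship_unit :- led_green.]; R9 [update_required :- boot_ok, replace_psu.]; R10 [driver_loaded :- beep_code_3.]; R12 [disk_detected :- safe_mode, overheat.]. ⇒ new: firmware_stale, no_display, ship_unit, update_required, driver_loaded, disk_detected.
[2] R3 [reseat_ram :- firmware_stale, no_display.]. ⇒ new: reseat_ram.
[3] R7 [log_uploaded :- reseat_ram, boot_ok, disk_detected.]. ⇒ new: log_uploaded.
[4] R1 [led_red :- log_uploaded, update_required, driver_loaded.]; R5 [network_up :- ticket_escalated, log_uploaded.]. ⇒ new: led_red, network_up.
[5] R2 [fan_spinning :- led_red.]. ⇒ new: fan_spinning.
Derived: fan_spinning (round 5), log_uploaded (round 3), no_display (round 1). gpu_fault never appears in any round.

gpu_fault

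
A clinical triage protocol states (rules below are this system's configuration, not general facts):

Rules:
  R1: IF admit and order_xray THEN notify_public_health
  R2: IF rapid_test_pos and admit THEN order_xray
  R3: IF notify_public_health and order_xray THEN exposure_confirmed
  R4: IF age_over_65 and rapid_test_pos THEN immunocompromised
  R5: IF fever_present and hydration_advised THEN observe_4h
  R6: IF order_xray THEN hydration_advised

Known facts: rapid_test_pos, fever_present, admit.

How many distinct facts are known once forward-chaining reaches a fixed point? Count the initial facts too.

8

[1] R2 [IF rapid_test_pos and admit THEN order_xray]. ⇒ new: order_xray.
[2] R1 [IF admit and order_xray THEN notify_public_health]; R6 [IF order_xray THEN hydration_advised]. ⇒ new: notify_public_health, hydration_advised.
[3] R3 [IF notify_public_health and order_xray THEN exposure_confirmed]; R5 [IF fever_present and hydration_advised THEN observe_4h]. ⇒ new: exposure_confirmed, observe_4h.
Closure: {admit, exposure_confirmed, fever_present, hydration_advised, notify_public_health, observe_4h, order_xray, rapid_test_pos} — 8 facts.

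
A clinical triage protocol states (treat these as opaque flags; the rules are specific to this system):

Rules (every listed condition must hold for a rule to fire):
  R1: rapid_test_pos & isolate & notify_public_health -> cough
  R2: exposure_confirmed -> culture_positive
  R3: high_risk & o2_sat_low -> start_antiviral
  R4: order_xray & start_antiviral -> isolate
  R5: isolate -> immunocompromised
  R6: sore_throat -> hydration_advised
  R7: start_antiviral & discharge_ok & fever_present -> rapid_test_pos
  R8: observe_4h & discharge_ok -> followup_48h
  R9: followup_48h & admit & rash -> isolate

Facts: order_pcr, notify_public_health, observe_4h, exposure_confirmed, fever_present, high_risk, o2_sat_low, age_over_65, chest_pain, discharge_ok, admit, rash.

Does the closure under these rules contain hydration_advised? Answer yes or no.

no

Round 1: R2 [exposure_confirmed -> culture_positive]; R3 [high_risk & o2_sat_low -> start_antiviral]; R8 [observe_4h & discharge_ok -> followup_48h]. New: culture_positive, start_antiviral, followup_48h.
Round 2: R7 [start_antiviral & discharge_ok & fever_present -> rapid_test_pos]; R9 [followup_48h & admit & rash -> isolate]. New: rapid_test_pos, isolate.
Round 3: R1 [rapid_test_pos & isolate & notify_public_health -> cough]; R5 [isolate -> immunocompromised]. New: cough, immunocompromised.
Fixed point reached. hydration_advised is concluded only by R6; R6 needs sore_throat (never derived).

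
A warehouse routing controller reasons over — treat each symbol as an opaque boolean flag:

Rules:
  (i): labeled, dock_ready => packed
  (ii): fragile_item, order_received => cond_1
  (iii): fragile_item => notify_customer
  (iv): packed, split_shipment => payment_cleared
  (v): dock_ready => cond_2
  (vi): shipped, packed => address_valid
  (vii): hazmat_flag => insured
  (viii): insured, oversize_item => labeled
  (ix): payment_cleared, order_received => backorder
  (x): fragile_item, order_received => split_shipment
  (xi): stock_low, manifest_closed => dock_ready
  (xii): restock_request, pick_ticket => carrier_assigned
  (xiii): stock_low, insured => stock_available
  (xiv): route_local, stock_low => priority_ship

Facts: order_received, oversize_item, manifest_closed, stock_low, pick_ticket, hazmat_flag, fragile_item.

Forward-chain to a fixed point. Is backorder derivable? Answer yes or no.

yes

Round 1 fires (ii), (iii), (vii), (x), (xi), giving cond_1, notify_customer, insured, split_shipment, dock_ready.
Round 2 fires (v), (viii), (xiii), giving cond_2, labeled, stock_available.
Round 3 fires (i), giving packed.
Round 4 fires (iv), giving payment_cleared.
Round 5 fires (ix), giving backorder.
backorder appears in round 5, so it is derivable.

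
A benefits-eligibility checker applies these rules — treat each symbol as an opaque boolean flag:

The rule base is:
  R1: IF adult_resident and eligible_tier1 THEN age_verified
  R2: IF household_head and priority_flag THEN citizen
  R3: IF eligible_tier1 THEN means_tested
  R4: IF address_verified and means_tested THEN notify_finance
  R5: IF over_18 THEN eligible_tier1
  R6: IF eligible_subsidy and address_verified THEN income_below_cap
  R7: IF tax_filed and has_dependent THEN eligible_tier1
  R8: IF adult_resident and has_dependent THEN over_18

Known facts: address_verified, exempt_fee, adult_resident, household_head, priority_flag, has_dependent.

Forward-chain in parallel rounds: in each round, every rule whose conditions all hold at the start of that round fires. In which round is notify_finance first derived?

Round 1: R2 [IF household_head and priority_flag THEN citizen]; R8 [IF adult_resident and has_dependent THEN over_18]. Adds citizen, over_18.
Round 2: R5 [IF over_18 THEN eligible_tier1]. Adds eligible_tier1.
Round 3: R1 [IF adult_resident and eligible_tier1 THEN age_verified]; R3 [IF eligible_tier1 THEN means_tested]. Adds age_verified, means_tested.
Round 4: R4 [IF address_verified and means_tested THEN notify_finance]. Adds notify_finance.
notify_finance first appears in round 4.

4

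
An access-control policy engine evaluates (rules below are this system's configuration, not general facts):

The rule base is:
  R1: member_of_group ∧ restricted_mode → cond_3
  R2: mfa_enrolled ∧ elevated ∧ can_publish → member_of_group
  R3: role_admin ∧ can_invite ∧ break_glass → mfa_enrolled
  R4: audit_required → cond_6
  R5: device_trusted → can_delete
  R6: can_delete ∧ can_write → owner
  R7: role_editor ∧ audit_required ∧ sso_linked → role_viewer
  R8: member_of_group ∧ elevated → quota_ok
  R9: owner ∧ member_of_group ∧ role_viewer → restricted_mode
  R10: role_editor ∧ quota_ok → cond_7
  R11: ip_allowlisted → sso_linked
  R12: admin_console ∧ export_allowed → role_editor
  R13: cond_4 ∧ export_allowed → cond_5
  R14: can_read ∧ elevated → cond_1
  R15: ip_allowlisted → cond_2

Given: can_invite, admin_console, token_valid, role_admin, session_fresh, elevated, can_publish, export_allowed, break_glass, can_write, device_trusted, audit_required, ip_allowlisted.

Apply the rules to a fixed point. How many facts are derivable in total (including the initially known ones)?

26

Round 1 — R3, R4, R5, R11, R12, R15, derive mfa_enrolled, cond_6, can_delete, sso_linked, role_editor, cond_2.
Round 2 — R2, R6, R7, derive member_of_group, owner, role_viewer.
Round 3 — R8, R9, derive quota_ok, restricted_mode.
Round 4 — R1, R10, derive cond_3, cond_7.
Closure: {admin_console, audit_required, break_glass, can_delete, can_invite, can_publish, can_write, cond_2, cond_3, cond_6, cond_7, device_trusted, elevated, export_allowed, ip_allowlisted, member_of_group, mfa_enrolled, owner, quota_ok, restricted_mode, role_admin, role_editor, role_viewer, session_fresh, sso_linked, token_valid} — 26 facts.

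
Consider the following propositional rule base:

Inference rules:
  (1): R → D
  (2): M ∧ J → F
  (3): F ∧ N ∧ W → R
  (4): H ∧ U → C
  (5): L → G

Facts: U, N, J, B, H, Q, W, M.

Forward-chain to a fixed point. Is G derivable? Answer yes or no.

no

[1] (2) [M ∧ J → F]; (4) [H ∧ U → C]. ⇒ new: F, C.
[2] (3) [F ∧ N ∧ W → R]. ⇒ new: R.
[3] (1) [R → D]. ⇒ new: D.
Fixed point reached. G is concluded only by (5); (5) needs L (never derived).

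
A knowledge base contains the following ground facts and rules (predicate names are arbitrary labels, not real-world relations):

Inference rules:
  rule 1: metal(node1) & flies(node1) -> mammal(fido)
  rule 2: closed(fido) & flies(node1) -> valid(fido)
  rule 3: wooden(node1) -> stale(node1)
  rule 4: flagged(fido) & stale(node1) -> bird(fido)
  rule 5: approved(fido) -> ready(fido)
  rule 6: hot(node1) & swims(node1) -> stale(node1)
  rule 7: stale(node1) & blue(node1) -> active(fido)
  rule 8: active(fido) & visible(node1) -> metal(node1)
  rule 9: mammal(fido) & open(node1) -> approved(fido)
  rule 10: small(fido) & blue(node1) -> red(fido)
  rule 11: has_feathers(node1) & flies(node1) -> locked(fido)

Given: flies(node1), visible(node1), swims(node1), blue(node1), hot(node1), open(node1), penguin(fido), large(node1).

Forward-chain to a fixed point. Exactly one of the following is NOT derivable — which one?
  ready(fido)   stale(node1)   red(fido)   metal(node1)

red(fido)

Round 1 — rule 6, derive stale(node1).
Round 2 — rule 7, derive active(fido).
Round 3 — rule 8, derive metal(node1).
Round 4 — rule 1, derive mammal(fido).
Round 5 — rule 9, derive approved(fido).
Round 6 — rule 5, derive ready(fido).
Derived: ready(fido) (round 6), stale(node1) (round 1), metal(node1) (round 3). red(fido) never appears in any round.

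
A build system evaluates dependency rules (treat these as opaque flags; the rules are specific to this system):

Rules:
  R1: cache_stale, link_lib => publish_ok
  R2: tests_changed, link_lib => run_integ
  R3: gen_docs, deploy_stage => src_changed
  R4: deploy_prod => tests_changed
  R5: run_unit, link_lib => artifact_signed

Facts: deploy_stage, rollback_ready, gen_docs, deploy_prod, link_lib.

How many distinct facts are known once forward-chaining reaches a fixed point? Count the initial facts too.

8

[1] R3 [gen_docs, deploy_stage => src_changed]; R4 [deploy_prod => tests_changed]. ⇒ new: src_changed, tests_changed.
[2] R2 [tests_changed, link_lib => run_integ]. ⇒ new: run_integ.
Closure: {deploy_prod, deploy_stage, gen_docs, link_lib, rollback_ready, run_integ, src_changed, tests_changed} — 8 facts.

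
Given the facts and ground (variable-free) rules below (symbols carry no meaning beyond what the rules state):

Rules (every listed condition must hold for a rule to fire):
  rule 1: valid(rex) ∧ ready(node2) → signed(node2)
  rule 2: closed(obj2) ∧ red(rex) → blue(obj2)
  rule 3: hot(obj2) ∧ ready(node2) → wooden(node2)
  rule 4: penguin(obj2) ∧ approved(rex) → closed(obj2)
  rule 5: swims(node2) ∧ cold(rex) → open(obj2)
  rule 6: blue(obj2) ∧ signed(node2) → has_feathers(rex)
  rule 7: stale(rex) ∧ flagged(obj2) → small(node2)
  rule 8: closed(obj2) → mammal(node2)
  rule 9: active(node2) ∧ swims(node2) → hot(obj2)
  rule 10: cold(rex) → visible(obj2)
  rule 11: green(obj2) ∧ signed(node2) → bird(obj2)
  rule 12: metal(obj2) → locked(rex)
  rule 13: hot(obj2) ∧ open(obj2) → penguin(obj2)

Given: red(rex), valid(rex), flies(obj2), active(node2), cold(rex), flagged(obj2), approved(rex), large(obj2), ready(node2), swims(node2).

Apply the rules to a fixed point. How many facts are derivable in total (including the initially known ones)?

Round 1 fires rule 1, rule 5, rule 9, rule 10, giving signed(node2), open(obj2), hot(obj2), visible(obj2).
Round 2 fires rule 3, rule 13, giving wooden(node2), penguin(obj2).
Round 3 fires rule 4, giving closed(obj2).
Round 4 fires rule 2, rule 8, giving blue(obj2), mammal(node2).
Round 5 fires rule 6, giving has_feathers(rex).
Closure: {active(node2), approved(rex), blue(obj2), closed(obj2), cold(rex), flagged(obj2), flies(obj2), has_feathers(rex), hot(obj2), large(obj2), mammal(node2), open(obj2), penguin(obj2), ready(node2), red(rex), signed(node2), swims(node2), valid(rex), visible(obj2), wooden(node2)} — 20 facts.

20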